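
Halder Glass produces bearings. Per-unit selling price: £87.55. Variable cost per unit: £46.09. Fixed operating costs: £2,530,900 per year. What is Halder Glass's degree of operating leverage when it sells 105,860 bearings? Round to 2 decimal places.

At 105,860 units, contribution = 105,860 × £41.46 = £4,388,955.60.
Subtracting fixed costs: EBIT = £4,388,955.60 − £2,530,900 = £1,858,055.60.
Degree of operating leverage = £4,388,955.60 / £1,858,055.60 = 2.3621.

2.36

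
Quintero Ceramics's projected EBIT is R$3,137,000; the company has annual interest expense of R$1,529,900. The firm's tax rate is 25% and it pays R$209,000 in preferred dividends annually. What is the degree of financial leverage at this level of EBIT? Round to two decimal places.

2.36

Annual interest charges come to R$1,529,900.00.
Preferred dividends grossed up pre-tax: R$209,000 / (1 − 0.25) = R$278,666.67.
DFL = EBIT ÷ [EBIT − I − D_p/(1−t)] = R$3,137,000 ÷ [R$3,137,000 − R$1,529,900.00 − R$278,666.67] = R$3,137,000 ÷ R$1,328,433.33 = 2.3614.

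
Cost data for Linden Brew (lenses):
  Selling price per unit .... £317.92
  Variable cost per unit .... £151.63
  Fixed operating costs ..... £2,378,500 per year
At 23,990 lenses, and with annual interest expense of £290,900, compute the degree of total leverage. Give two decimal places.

3.02

At 23,990 units, contribution = 23,990 × £166.29 = £3,989,297.10.
Subtracting fixed costs: EBIT = £3,989,297.10 − £2,378,500 = £1,610,797.10. Interest = £290,900.00, so EBIT − I = £1,319,897.10.
Degree of total leverage = total CM / (EBIT − interest) = £3,989,297.10 / £1,319,897.10 = 3.0224.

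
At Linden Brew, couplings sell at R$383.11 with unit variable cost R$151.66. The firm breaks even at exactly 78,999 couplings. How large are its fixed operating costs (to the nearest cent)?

Each unit contributes R$383.11 − R$151.66 = R$231.45.
Since BE = FC / CM, FC = 78,999 × R$231.45 = R$18,284,318.55.

R$18,284,318.55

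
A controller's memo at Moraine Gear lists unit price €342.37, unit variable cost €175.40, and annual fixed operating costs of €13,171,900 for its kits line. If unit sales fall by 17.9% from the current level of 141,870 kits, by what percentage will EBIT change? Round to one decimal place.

Total contribution margin = 141,870 × €166.97 = €23,688,033.90.
EBIT = €23,688,033.90 − €13,171,900 = €10,516,133.90.
DOL = contribution ÷ EBIT = €23,688,033.90 ÷ €10,516,133.90 = 2.2525.
So EBIT moves 2.2525 × (-17.9%) = -40.3%.

-40.3%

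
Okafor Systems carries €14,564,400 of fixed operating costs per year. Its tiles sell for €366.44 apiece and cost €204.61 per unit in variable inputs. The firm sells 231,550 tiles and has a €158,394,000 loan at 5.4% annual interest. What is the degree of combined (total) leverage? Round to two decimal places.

Total contribution margin = 231,550 × €161.83 = €37,471,736.50.
EBIT = €37,471,736.50 − €14,564,400 = €22,907,336.50. Interest = €8,553,276.00.
DOL = €37,471,736.50 ÷ €22,907,336.50 = 1.6358; DFL = €22,907,336.50 ÷ €14,354,060.50 = 1.5959.
DCL = DOL × DFL = 1.6358 × 1.5959 = 2.6106.

2.61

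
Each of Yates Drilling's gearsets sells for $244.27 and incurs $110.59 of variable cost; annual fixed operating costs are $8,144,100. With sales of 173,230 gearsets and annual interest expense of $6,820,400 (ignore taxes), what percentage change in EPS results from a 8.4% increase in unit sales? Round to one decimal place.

+23.7%

At 173,230 units, contribution = 173,230 × $133.68 = $23,157,386.40.
Subtracting fixed costs: EBIT = $23,157,386.40 − $8,144,100 = $15,013,286.40.
After interest of $6,820,400.00, pre-tax earnings = $8,192,886.40.
DCL = total CM / (EBIT − I) = $23,157,386.40 / $8,192,886.40 = 2.8265.
EPS therefore changes by 2.8265 × (+8.4%) = +23.7%.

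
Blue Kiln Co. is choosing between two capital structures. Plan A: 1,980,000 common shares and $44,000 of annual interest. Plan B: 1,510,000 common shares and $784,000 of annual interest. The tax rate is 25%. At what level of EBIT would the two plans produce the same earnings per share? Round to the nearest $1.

Set EPS_A = EPS_B: (EBIT − $44,000)(1 − 0.25) ÷ 1,980,000 = (EBIT − $784,000)(1 − 0.25) ÷ 1,510,000.
The (1 − t) factor cancels: (EBIT − 44,000) × 1,510,000 = (EBIT − 784,000) × 1,980,000.
Solving, EBIT = (784,000·1,980,000 − 44,000·1,510,000) / (1,980,000 − 1,510,000) = 1,485,880,000,000 / 470,000 = 3,161,446.81.

$3,161,447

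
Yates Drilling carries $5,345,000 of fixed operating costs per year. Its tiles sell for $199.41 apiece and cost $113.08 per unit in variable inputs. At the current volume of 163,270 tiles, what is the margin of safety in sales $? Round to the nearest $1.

$20,211,482

Unit CM = price − variable cost = $199.41 − $113.08 = $86.33. Break-even units = $5,345,000 ÷ $86.33 = 61,913.59; break-even revenue = 61,913.59 × $199.41 = $12,346,188.46.
Actual sales revenue = 163,270 × $199.41 = $32,557,670.70.
Margin of safety = $32,557,670.70 − $12,346,188.46 = $20,211,482.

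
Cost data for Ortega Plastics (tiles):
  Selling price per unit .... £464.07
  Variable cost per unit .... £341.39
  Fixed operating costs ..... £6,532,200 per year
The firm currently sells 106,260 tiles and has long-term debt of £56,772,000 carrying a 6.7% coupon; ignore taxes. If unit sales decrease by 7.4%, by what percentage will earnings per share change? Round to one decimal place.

-35.7%

Total contribution margin = 106,260 × £122.68 = £13,035,976.80.
Subtracting fixed costs: EBIT = £13,035,976.80 − £6,532,200 = £6,503,776.80.
Interest = £3,803,724.00, so EBIT − I = £2,700,052.80.
Degree of combined leverage = contribution ÷ (EBIT − I) = £13,035,976.80 ÷ £2,700,052.80 = 4.8280.
EPS therefore changes by 4.8280 × (-7.4%) = -35.7%.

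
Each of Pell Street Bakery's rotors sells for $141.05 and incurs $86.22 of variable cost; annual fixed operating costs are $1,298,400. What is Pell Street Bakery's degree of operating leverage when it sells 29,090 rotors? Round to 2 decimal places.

5.38

At 29,090 units, contribution = 29,090 × $54.83 = $1,595,004.70.
EBIT = $1,595,004.70 − $1,298,400 = $296,604.70.
So DOL = total CM / EBIT = $1,595,004.70 / $296,604.70 = 5.3775.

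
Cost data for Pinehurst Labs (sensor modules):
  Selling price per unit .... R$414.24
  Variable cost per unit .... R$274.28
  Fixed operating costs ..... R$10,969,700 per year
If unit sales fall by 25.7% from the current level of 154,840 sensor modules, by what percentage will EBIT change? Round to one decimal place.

At 154,840 units, contribution = 154,840 × R$139.96 = R$21,671,406.40.
Subtracting fixed costs: EBIT = R$21,671,406.40 − R$10,969,700 = R$10,701,706.40.
Degree of operating leverage = R$21,671,406.40 / R$10,701,706.40 = 2.0250.
So EBIT moves 2.0250 × (-25.7%) = -52.0%.

-52.0%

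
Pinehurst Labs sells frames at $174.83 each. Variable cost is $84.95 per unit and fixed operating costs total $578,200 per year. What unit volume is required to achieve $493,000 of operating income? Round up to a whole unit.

Unit CM = price − variable cost = $174.83 − $84.95 = $89.88.
Required volume = (fixed costs + target profit) ÷ CM = ($578,200 + $493,000) ÷ $89.88 = 11,918.11, so 11,919 frames.

11,919 frames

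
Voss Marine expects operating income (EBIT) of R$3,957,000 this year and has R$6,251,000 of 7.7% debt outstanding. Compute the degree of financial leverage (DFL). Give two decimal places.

Annual interest charges come to R$481,327.00.
Degree of financial leverage = EBIT / (EBIT − interest) = R$3,957,000 / R$3,475,673.00 = 1.1385.

1.14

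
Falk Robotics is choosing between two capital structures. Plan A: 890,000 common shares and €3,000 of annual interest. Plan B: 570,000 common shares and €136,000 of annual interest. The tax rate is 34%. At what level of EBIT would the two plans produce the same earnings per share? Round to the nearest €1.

At indifference, (EBIT − 3,000)(1 − t)/890,000 = (EBIT − 136,000)(1 − t)/570,000.
Cancelling (1 − t) and cross-multiplying: 570,000·(EBIT − 3,000) = 890,000·(EBIT − 136,000).
Solving, EBIT = (136,000·890,000 − 3,000·570,000) / (890,000 − 570,000) = 119,330,000,000 / 320,000 = 372,906.25.

€372,906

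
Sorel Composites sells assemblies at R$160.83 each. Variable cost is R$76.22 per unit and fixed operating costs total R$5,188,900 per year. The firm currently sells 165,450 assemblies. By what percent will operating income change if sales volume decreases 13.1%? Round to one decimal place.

Total contribution margin = 165,450 × R$84.61 = R$13,998,724.50.
EBIT = R$13,998,724.50 − R$5,188,900 = R$8,809,824.50.
DOL = contribution ÷ EBIT = R$13,998,724.50 ÷ R$8,809,824.50 = 1.5890.
Operating income changes by 1.5890 × -13.1% = -20.8%.

-20.8%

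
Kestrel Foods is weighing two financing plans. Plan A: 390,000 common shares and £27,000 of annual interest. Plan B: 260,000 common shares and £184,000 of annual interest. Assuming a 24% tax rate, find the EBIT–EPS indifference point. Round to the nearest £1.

Set EPS_A = EPS_B: (EBIT − £27,000)(1 − 0.24) ÷ 390,000 = (EBIT − £184,000)(1 − 0.24) ÷ 260,000.
The (1 − t) factor cancels: (EBIT − 27,000) × 260,000 = (EBIT − 184,000) × 390,000.
Solving, EBIT = (184,000·390,000 − 27,000·260,000) / (390,000 − 260,000) = 64,740,000,000 / 130,000 = 498,000.00.

£498,000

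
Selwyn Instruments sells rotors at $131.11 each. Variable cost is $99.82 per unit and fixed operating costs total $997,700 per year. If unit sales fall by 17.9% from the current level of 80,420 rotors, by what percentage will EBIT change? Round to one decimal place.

Total contribution margin = 80,420 × $31.29 = $2,516,341.80.
Subtracting fixed costs: EBIT = $2,516,341.80 − $997,700 = $1,518,641.80.
DOL = contribution ÷ EBIT = $2,516,341.80 ÷ $1,518,641.80 = 1.6570.
So EBIT moves 1.6570 × (-17.9%) = -29.7%.

-29.7%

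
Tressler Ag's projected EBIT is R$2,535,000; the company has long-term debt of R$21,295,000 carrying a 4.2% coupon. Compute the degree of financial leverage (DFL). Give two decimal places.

1.55

Interest = R$894,390.00.
Degree of financial leverage = EBIT / (EBIT − interest) = R$2,535,000 / R$1,640,610.00 = 1.5452.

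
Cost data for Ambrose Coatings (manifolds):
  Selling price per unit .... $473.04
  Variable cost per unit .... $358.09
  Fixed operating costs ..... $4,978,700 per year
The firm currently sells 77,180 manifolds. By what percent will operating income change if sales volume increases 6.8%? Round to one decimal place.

+15.5%

Total contribution margin = 77,180 × $114.95 = $8,871,841.00.
Subtracting fixed costs: EBIT = $8,871,841.00 − $4,978,700 = $3,893,141.00.
Degree of operating leverage = $8,871,841.00 / $3,893,141.00 = 2.2788.
%ΔEBIT = DOL × %ΔSales = 2.2788 × +6.8% = +15.5%.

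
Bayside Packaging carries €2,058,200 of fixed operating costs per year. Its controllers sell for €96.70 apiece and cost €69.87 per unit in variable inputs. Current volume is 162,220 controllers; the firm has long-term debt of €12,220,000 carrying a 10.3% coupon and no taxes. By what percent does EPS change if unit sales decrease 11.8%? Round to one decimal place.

-49.6%

Contribution at this volume is 162,220 × €26.83 = €4,352,362.60.
Subtracting fixed costs: EBIT = €4,352,362.60 − €2,058,200 = €2,294,162.60.
Interest = €1,258,660.00, so EBIT − I = €1,035,502.60.
Degree of combined leverage = contribution ÷ (EBIT − I) = €4,352,362.60 ÷ €1,035,502.60 = 4.2031.
EPS therefore changes by 4.2031 × (-11.8%) = -49.6%.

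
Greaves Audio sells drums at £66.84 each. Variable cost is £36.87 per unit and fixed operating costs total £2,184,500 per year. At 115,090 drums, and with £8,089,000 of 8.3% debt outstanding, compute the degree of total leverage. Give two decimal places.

5.81

Contribution at this volume is 115,090 × £29.97 = £3,449,247.30.
EBIT = £3,449,247.30 − £2,184,500 = £1,264,747.30. Interest = £671,387.00, so EBIT − I = £593,360.30.
Degree of total leverage = total CM / (EBIT − interest) = £3,449,247.30 / £593,360.30 = 5.8131.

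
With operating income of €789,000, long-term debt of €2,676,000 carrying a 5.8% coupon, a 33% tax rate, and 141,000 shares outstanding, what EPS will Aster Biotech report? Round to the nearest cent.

Interest = €155,208.00, so EBT = €789,000 − €155,208.00 = €633,792.00.
After tax at 33%: net income = €633,792.00 × 0.67 = €424,640.64.
EPS = €424,640.64 ÷ 141,000 = €3.01.

€3.01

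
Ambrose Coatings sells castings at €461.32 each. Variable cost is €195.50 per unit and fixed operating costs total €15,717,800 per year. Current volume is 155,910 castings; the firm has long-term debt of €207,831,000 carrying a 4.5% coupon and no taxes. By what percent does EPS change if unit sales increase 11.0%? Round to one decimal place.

+27.8%

Total contribution margin = 155,910 × €265.82 = €41,443,996.20.
Operating income = contribution − fixed costs = €41,443,996.20 − €15,717,800 = €25,726,196.20.
After interest of €9,352,395.00, pre-tax earnings = €16,373,801.20.
DCL = total CM / (EBIT − I) = €41,443,996.20 / €16,373,801.20 = 2.5311.
%ΔEPS = DCL × %ΔSales = 2.5311 × +11.0% = +27.8%.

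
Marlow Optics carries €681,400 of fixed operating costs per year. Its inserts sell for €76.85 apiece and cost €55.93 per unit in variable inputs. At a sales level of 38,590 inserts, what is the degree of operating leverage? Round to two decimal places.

6.41

Contribution at this volume is 38,590 × €20.92 = €807,302.80.
Operating income = contribution − fixed costs = €807,302.80 − €681,400 = €125,902.80.
So DOL = total CM / EBIT = €807,302.80 / €125,902.80 = 6.4121.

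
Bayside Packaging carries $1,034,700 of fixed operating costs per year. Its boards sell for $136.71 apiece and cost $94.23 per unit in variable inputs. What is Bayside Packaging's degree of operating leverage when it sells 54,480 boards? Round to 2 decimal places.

1.81

Total contribution margin = 54,480 × $42.48 = $2,314,310.40.
Subtracting fixed costs: EBIT = $2,314,310.40 − $1,034,700 = $1,279,610.40.
DOL = contribution ÷ EBIT = $2,314,310.40 ÷ $1,279,610.40 = 1.8086.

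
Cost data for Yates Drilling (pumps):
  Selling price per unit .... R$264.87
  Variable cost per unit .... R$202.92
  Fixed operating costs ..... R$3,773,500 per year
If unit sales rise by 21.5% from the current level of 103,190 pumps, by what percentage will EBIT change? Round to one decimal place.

At 103,190 units, contribution = 103,190 × R$61.95 = R$6,392,620.50.
EBIT = R$6,392,620.50 − R$3,773,500 = R$2,619,120.50.
Degree of operating leverage = R$6,392,620.50 / R$2,619,120.50 = 2.4408.
%ΔEBIT = DOL × %ΔSales = 2.4408 × +21.5% = +52.5%.

+52.5%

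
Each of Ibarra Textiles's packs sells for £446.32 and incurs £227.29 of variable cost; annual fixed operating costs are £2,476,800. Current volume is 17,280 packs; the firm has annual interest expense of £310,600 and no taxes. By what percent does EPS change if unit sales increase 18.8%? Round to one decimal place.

+71.3%

At 17,280 units, contribution = 17,280 × £219.03 = £3,784,838.40.
Operating income = contribution − fixed costs = £3,784,838.40 − £2,476,800 = £1,308,038.40.
After interest of £310,600.00, pre-tax earnings = £997,438.40.
DCL = total CM / (EBIT − I) = £3,784,838.40 / £997,438.40 = 3.7946.
%ΔEPS = DCL × %ΔSales = 3.7946 × +18.8% = +71.3%.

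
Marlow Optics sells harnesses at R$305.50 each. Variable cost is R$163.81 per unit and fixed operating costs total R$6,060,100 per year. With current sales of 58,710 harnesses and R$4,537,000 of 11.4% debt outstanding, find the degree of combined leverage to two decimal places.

Total contribution margin = 58,710 × R$141.69 = R$8,318,619.90.
Subtracting fixed costs: EBIT = R$8,318,619.90 − R$6,060,100 = R$2,258,519.90. Interest = R$517,218.00.
DOL = R$8,318,619.90 ÷ R$2,258,519.90 = 3.6832; DFL = R$2,258,519.90 ÷ R$1,741,301.90 = 1.2970.
DCL = DOL × DFL = 3.6832 × 1.2970 = 4.7771.

4.78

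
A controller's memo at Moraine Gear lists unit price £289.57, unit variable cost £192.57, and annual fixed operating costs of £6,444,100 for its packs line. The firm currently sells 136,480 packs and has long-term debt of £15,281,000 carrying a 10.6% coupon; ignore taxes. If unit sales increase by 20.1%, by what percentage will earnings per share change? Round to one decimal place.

+51.4%

At 136,480 units, contribution = 136,480 × £97.00 = £13,238,560.00.
EBIT = £13,238,560.00 − £6,444,100 = £6,794,460.00.
After interest of £1,619,786.00, pre-tax earnings = £5,174,674.00.
Degree of combined leverage = contribution ÷ (EBIT − I) = £13,238,560.00 ÷ £5,174,674.00 = 2.5583.
EPS therefore changes by 2.5583 × (+20.1%) = +51.4%.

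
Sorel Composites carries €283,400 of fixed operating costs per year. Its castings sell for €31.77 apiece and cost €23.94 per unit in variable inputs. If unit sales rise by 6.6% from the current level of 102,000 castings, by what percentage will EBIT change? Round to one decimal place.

+10.2%

Contribution at this volume is 102,000 × €7.83 = €798,660.00.
EBIT = €798,660.00 − €283,400 = €515,260.00.
So DOL = total CM / EBIT = €798,660.00 / €515,260.00 = 1.5500.
So EBIT moves 1.5500 × (+6.6%) = +10.2%.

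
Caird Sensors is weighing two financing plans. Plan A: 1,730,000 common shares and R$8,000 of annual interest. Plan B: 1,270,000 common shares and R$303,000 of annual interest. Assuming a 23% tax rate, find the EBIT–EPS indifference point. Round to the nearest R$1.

At indifference, (EBIT − 8,000)(1 − t)/1,730,000 = (EBIT − 303,000)(1 − t)/1,270,000.
The (1 − t) factor cancels: (EBIT − 8,000) × 1,270,000 = (EBIT − 303,000) × 1,730,000.
EBIT × (1,730,000 − 1,270,000) = 303,000 × 1,730,000 − 8,000 × 1,270,000 = 514,030,000,000, so EBIT = 514,030,000,000 ÷ 460,000 = 1,117,456.52.

R$1,117,457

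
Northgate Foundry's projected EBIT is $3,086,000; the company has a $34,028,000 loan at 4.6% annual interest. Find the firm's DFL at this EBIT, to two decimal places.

Interest = $1,565,288.00.
DFL = EBIT ÷ (EBIT − I) = $3,086,000 ÷ ($3,086,000 − $1,565,288.00) = $3,086,000 ÷ $1,520,712.00 = 2.0293.

2.03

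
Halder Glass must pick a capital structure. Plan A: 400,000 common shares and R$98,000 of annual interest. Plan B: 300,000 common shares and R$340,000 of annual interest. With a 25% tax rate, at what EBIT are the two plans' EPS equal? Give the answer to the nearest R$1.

Set EPS_A = EPS_B: (EBIT − R$98,000)(1 − 0.25) ÷ 400,000 = (EBIT − R$340,000)(1 − 0.25) ÷ 300,000.
Cancelling (1 − t) and cross-multiplying: 300,000·(EBIT − 98,000) = 400,000·(EBIT − 340,000).
Solving, EBIT = (340,000·400,000 − 98,000·300,000) / (400,000 − 300,000) = 106,600,000,000 / 100,000 = 1,066,000.00.

R$1,066,000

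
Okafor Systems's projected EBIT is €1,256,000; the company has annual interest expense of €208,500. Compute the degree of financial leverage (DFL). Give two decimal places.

1.20

Annual interest charges come to €208,500.00.
DFL = EBIT ÷ (EBIT − I) = €1,256,000 ÷ (€1,256,000 − €208,500.00) = €1,256,000 ÷ €1,047,500.00 = 1.1990.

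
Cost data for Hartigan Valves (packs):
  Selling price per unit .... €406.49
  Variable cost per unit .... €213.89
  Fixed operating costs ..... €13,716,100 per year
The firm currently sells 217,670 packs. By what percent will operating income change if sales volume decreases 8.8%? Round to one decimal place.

-13.1%

Total contribution margin = 217,670 × €192.60 = €41,923,242.00.
Operating income = contribution − fixed costs = €41,923,242.00 − €13,716,100 = €28,207,142.00.
So DOL = total CM / EBIT = €41,923,242.00 / €28,207,142.00 = 1.4863.
Operating income changes by 1.4863 × -8.8% = -13.1%.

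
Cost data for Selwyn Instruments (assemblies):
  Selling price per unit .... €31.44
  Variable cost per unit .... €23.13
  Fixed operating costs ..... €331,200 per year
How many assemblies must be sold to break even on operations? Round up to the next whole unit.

39,856 assemblies

Unit CM = price − variable cost = €31.44 − €23.13 = €8.31.
Break-even Q = €331,200 / €8.31 = 39,855.60 → 39,856 assemblies.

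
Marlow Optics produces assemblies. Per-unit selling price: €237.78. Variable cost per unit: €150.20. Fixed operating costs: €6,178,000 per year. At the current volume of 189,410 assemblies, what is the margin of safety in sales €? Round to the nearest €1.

Contribution margin per unit = €237.78 − €150.20 = €87.58. Break-even units = €6,178,000 ÷ €87.58 = 70,541.22; break-even revenue = 70,541.22 × €237.78 = €16,773,291.16.
Current sales = 189,410 × €237.78 = €45,037,909.80.
Margin of safety = €45,037,909.80 − €16,773,291.16 = €28,264,619.

€28,264,619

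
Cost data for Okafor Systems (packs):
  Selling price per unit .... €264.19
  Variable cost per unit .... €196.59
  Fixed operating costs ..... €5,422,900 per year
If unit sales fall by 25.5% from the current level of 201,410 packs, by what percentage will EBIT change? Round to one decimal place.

Total contribution margin = 201,410 × €67.60 = €13,615,316.00.
Subtracting fixed costs: EBIT = €13,615,316.00 − €5,422,900 = €8,192,416.00.
DOL = contribution ÷ EBIT = €13,615,316.00 ÷ €8,192,416.00 = 1.6619.
So EBIT moves 1.6619 × (-25.5%) = -42.4%.

-42.4%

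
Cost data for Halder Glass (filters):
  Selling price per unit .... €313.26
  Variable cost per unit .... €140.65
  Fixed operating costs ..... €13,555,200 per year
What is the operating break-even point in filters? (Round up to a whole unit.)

Unit CM = price − variable cost = €313.26 − €140.65 = €172.61.
Break-even Q = €13,555,200 / €172.61 = 78,530.79 → 78,531 filters.

78,531 filters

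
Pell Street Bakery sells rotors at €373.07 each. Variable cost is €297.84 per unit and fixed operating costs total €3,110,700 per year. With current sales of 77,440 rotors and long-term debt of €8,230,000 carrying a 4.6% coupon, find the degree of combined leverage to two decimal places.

Contribution at this volume is 77,440 × €75.23 = €5,825,811.20.
Subtracting fixed costs: EBIT = €5,825,811.20 − €3,110,700 = €2,715,111.20. Interest = €378,580.00.
DOL = €5,825,811.20 ÷ €2,715,111.20 = 2.1457; DFL = €2,715,111.20 ÷ €2,336,531.20 = 1.1620.
Combined leverage = 2.1457 × 1.1620 = 2.4933.

2.49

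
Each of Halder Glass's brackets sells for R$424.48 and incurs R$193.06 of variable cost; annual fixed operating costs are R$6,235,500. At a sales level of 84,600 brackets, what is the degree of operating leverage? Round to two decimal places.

Contribution at this volume is 84,600 × R$231.42 = R$19,578,132.00.
EBIT = R$19,578,132.00 − R$6,235,500 = R$13,342,632.00.
DOL = contribution ÷ EBIT = R$19,578,132.00 ÷ R$13,342,632.00 = 1.4673.

1.47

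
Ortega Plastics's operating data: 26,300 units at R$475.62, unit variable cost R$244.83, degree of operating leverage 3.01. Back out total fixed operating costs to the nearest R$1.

Total contribution margin = 26,300 × R$230.79 = R$6,069,777.00.
Since DOL = CM ÷ EBIT, EBIT = R$6,069,777.00 ÷ 3.01 = R$2,016,537.21.
And FC = contribution − EBIT = R$6,069,777.00 − R$2,016,537.21 = R$4,053,240.

R$4,053,240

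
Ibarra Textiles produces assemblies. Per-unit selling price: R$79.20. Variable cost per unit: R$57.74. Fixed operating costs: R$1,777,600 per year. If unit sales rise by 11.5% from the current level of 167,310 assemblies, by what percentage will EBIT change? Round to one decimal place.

Contribution at this volume is 167,310 × R$21.46 = R$3,590,472.60.
Subtracting fixed costs: EBIT = R$3,590,472.60 − R$1,777,600 = R$1,812,872.60.
DOL = contribution ÷ EBIT = R$3,590,472.60 ÷ R$1,812,872.60 = 1.9805.
Operating income changes by 1.9805 × +11.5% = +22.8%.

+22.8%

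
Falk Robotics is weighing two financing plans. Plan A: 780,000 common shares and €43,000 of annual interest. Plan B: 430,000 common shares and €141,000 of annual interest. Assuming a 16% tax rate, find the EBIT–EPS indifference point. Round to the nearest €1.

€261,400

Set EPS_A = EPS_B: (EBIT − €43,000)(1 − 0.16) ÷ 780,000 = (EBIT − €141,000)(1 − 0.16) ÷ 430,000.
Cancelling (1 − t) and cross-multiplying: 430,000·(EBIT − 43,000) = 780,000·(EBIT − 141,000).
Solving, EBIT = (141,000·780,000 − 43,000·430,000) / (780,000 − 430,000) = 91,490,000,000 / 350,000 = 261,400.00.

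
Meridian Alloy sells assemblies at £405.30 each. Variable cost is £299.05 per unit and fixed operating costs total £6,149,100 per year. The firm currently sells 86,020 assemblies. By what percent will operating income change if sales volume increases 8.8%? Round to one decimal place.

+26.9%

Contribution at this volume is 86,020 × £106.25 = £9,139,625.00.
Subtracting fixed costs: EBIT = £9,139,625.00 − £6,149,100 = £2,990,525.00.
So DOL = total CM / EBIT = £9,139,625.00 / £2,990,525.00 = 3.0562.
So EBIT moves 3.0562 × (+8.8%) = +26.9%.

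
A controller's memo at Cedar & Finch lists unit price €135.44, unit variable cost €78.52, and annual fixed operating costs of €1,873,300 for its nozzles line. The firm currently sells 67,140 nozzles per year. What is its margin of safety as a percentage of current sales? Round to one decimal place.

Contribution margin per unit = €135.44 − €78.52 = €56.92. Break-even units = €1,873,300 ÷ €56.92 = 32,911.10; break-even revenue = 32,911.10 × €135.44 = €4,457,479.83.
Current sales = 67,140 × €135.44 = €9,093,441.60.
Margin of safety = (€9,093,441.60 − €4,457,479.83) ÷ €9,093,441.60 = 51.0%.

51.0%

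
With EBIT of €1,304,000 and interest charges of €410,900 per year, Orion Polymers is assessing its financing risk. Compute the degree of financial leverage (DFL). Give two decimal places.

1.46

Annual interest charges come to €410,900.00.
DFL = EBIT ÷ (EBIT − I) = €1,304,000 ÷ (€1,304,000 − €410,900.00) = €1,304,000 ÷ €893,100.00 = 1.4601.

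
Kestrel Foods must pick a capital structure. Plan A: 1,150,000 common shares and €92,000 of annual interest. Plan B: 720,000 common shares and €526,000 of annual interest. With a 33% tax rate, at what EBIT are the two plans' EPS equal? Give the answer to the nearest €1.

At indifference, (EBIT − 92,000)(1 − t)/1,150,000 = (EBIT − 526,000)(1 − t)/720,000.
The (1 − t) factor cancels: (EBIT − 92,000) × 720,000 = (EBIT − 526,000) × 1,150,000.
Solving, EBIT = (526,000·1,150,000 − 92,000·720,000) / (1,150,000 − 720,000) = 538,660,000,000 / 430,000 = 1,252,697.67.

€1,252,698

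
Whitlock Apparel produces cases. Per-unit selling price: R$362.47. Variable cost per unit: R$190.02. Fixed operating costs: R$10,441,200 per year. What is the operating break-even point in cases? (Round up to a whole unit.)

Contribution margin per unit = R$362.47 − R$190.02 = R$172.45.
Break-even volume = fixed costs ÷ CM per unit = R$10,441,200 ÷ R$172.45 = 60,546.25, so 60,547 cases.

60,547 cases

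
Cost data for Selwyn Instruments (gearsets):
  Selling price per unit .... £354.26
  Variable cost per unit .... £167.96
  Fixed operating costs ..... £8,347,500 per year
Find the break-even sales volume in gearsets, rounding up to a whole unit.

44,807 gearsets

Contribution margin per unit = £354.26 − £167.96 = £186.30.
Break-even volume = fixed costs ÷ CM per unit = £8,347,500 ÷ £186.30 = 44,806.76, so 44,807 gearsets.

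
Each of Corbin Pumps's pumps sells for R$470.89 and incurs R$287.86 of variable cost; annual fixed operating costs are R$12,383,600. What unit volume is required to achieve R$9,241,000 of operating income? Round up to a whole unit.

Each unit contributes R$470.89 − R$287.86 = R$183.03.
Need Q such that Q × R$183.03 − R$12,383,600 = R$9,241,000, i.e. Q = R$21,624,600 / R$183.03 = 118,147.84 → 118,148.

118,148 pumps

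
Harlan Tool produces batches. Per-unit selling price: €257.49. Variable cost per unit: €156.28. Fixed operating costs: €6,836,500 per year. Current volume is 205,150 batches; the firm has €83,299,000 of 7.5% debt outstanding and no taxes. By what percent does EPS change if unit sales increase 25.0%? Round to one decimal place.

+67.6%

Total contribution margin = 205,150 × €101.21 = €20,763,231.50.
EBIT = €20,763,231.50 − €6,836,500 = €13,926,731.50.
After interest of €6,247,425.00, pre-tax earnings = €7,679,306.50.
DCL = total CM / (EBIT − I) = €20,763,231.50 / €7,679,306.50 = 2.7038.
%ΔEPS = DCL × %ΔSales = 2.7038 × +25.0% = +67.6%.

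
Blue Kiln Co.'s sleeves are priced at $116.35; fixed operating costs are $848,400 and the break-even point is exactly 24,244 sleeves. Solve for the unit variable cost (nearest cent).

Contribution per unit must be FC / Q = $848,400 / 24,244 = $34.9942.
Variable cost per unit = $116.35 − $34.9942 = $81.36.

$81.36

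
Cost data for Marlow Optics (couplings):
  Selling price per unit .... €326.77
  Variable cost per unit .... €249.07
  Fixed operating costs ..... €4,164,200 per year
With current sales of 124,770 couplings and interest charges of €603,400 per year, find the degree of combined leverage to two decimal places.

Total contribution margin = 124,770 × €77.70 = €9,694,629.00.
Subtracting fixed costs: EBIT = €9,694,629.00 − €4,164,200 = €5,530,429.00. Interest = €603,400.00.
DOL = €9,694,629.00 ÷ €5,530,429.00 = 1.7530; DFL = €5,530,429.00 ÷ €4,927,029.00 = 1.1225.
DCL = DOL × DFL = 1.7530 × 1.1225 = 1.9677.

1.97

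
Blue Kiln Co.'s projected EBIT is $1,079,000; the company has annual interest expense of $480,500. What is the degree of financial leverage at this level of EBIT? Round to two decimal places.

1.80

Interest = $480,500.00.
DFL = EBIT ÷ (EBIT − I) = $1,079,000 ÷ ($1,079,000 − $480,500.00) = $1,079,000 ÷ $598,500.00 = 1.8028.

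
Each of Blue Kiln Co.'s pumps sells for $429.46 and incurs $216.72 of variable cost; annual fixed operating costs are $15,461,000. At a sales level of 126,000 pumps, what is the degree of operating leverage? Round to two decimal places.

2.36

Contribution at this volume is 126,000 × $212.74 = $26,805,240.00.
EBIT = $26,805,240.00 − $15,461,000 = $11,344,240.00.
So DOL = total CM / EBIT = $26,805,240.00 / $11,344,240.00 = 2.3629.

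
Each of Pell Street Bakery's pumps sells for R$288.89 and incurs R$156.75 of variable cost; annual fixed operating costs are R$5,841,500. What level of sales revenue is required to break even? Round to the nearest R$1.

CM per unit = R$288.89 − R$156.75 = R$132.14; CM ratio = R$132.14 / R$288.89 = 0.4574.
Break-even revenue = fixed costs × price ÷ CM = R$5,841,500 × R$288.89 ÷ R$132.14 = R$12,770,932.

R$12,770,932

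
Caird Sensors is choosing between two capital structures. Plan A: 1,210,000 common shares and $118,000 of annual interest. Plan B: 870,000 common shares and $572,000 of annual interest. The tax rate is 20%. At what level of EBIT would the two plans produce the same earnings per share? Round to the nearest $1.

Set EPS_A = EPS_B: (EBIT − $118,000)(1 − 0.20) ÷ 1,210,000 = (EBIT − $572,000)(1 − 0.20) ÷ 870,000.
The (1 − t) factor cancels: (EBIT − 118,000) × 870,000 = (EBIT − 572,000) × 1,210,000.
Solving, EBIT = (572,000·1,210,000 − 118,000·870,000) / (1,210,000 − 870,000) = 589,460,000,000 / 340,000 = 1,733,705.88.

$1,733,706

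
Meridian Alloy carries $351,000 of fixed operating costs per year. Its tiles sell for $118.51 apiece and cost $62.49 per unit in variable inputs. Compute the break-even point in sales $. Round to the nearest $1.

CM per unit = $118.51 − $62.49 = $56.02; CM ratio = $56.02 / $118.51 = 0.4727.
Break-even revenue = fixed costs × price ÷ CM = $351,000 × $118.51 ÷ $56.02 = $742,539.

$742,539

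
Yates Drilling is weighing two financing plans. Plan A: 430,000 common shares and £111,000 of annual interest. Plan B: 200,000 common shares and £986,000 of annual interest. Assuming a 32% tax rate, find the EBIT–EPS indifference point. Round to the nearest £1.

£1,746,870

Set EPS_A = EPS_B: (EBIT − £111,000)(1 − 0.32) ÷ 430,000 = (EBIT − £986,000)(1 − 0.32) ÷ 200,000.
The (1 − t) factor cancels: (EBIT − 111,000) × 200,000 = (EBIT − 986,000) × 430,000.
Solving, EBIT = (986,000·430,000 − 111,000·200,000) / (430,000 − 200,000) = 401,780,000,000 / 230,000 = 1,746,869.57.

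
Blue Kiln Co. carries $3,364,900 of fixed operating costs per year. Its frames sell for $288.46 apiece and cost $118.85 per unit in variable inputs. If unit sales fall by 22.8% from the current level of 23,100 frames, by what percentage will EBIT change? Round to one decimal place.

Contribution at this volume is 23,100 × $169.61 = $3,917,991.00.
Operating income = contribution − fixed costs = $3,917,991.00 − $3,364,900 = $553,091.00.
So DOL = total CM / EBIT = $3,917,991.00 / $553,091.00 = 7.0838.
%ΔEBIT = DOL × %ΔSales = 7.0838 × -22.8% = -161.5%.

-161.5%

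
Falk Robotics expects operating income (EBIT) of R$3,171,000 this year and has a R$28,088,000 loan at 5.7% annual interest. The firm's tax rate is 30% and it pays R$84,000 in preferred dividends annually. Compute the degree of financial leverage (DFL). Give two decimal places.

2.19

Interest = R$1,601,016.00.
Pre-tax preferred-dividend burden = R$84,000 ÷ (1 − 0.30) = R$120,000.00.
DFL = EBIT ÷ [EBIT − I − D_p/(1−t)] = R$3,171,000 ÷ [R$3,171,000 − R$1,601,016.00 − R$120,000.00] = R$3,171,000 ÷ R$1,449,984.00 = 2.1869.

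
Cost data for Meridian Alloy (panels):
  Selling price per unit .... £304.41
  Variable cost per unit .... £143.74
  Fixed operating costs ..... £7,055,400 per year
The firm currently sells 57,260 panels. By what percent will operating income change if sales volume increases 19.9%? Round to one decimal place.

At 57,260 units, contribution = 57,260 × £160.67 = £9,199,964.20.
Operating income = contribution − fixed costs = £9,199,964.20 − £7,055,400 = £2,144,564.20.
DOL = contribution ÷ EBIT = £9,199,964.20 ÷ £2,144,564.20 = 4.2899.
%ΔEBIT = DOL × %ΔSales = 4.2899 × +19.9% = +85.4%.

+85.4%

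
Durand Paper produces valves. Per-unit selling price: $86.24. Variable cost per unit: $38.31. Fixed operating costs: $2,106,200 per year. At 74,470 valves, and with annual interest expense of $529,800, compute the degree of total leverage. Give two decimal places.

At 74,470 units, contribution = 74,470 × $47.93 = $3,569,347.10.
Operating income = contribution − fixed costs = $3,569,347.10 − $2,106,200 = $1,463,147.10. Interest = $529,800.00.
DOL = $3,569,347.10 ÷ $1,463,147.10 = 2.4395; DFL = $1,463,147.10 ÷ $933,347.10 = 1.5676.
DCL = DOL × DFL = 2.4395 × 1.5676 = 3.8242.

3.82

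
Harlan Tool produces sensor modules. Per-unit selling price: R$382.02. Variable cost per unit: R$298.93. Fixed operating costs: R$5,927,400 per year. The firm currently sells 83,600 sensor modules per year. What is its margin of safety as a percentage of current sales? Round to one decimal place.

Contribution margin per unit = R$382.02 − R$298.93 = R$83.09. Break-even units = R$5,927,400 ÷ R$83.09 = 71,337.10; break-even revenue = 71,337.10 × R$382.02 = R$27,252,200.60.
Current sales = 83,600 × R$382.02 = R$31,936,872.00.
Margin of safety = (R$31,936,872.00 − R$27,252,200.60) ÷ R$31,936,872.00 = 14.7%.

14.7%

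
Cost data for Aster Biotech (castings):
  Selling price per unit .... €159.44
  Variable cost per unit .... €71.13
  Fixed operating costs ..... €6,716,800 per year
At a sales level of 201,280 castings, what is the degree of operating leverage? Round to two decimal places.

1.61

At 201,280 units, contribution = 201,280 × €88.31 = €17,775,036.80.
Operating income = contribution − fixed costs = €17,775,036.80 − €6,716,800 = €11,058,236.80.
DOL = contribution ÷ EBIT = €17,775,036.80 ÷ €11,058,236.80 = 1.6074.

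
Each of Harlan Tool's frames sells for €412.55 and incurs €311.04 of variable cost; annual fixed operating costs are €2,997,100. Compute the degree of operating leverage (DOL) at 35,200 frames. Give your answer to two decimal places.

At 35,200 units, contribution = 35,200 × €101.51 = €3,573,152.00.
Operating income = contribution − fixed costs = €3,573,152.00 − €2,997,100 = €576,052.00.
Degree of operating leverage = €3,573,152.00 / €576,052.00 = 6.2028.

6.20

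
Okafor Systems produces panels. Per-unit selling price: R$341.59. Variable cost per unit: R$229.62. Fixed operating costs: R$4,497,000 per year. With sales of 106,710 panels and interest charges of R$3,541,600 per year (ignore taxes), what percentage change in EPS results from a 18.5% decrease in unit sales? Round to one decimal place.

-56.5%

Contribution at this volume is 106,710 × R$111.97 = R$11,948,318.70.
EBIT = R$11,948,318.70 − R$4,497,000 = R$7,451,318.70.
Interest = R$3,541,600.00, so EBIT − I = R$3,909,718.70.
DCL = total CM / (EBIT − I) = R$11,948,318.70 / R$3,909,718.70 = 3.0561.
%ΔEPS = DCL × %ΔSales = 3.0561 × -18.5% = -56.5%.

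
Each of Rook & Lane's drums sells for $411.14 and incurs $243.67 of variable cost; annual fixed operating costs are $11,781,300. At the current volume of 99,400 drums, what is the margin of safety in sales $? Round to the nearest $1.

Each unit contributes $411.14 − $243.67 = $167.47. Break-even units = $11,781,300 ÷ $167.47 = 70,348.72; break-even revenue = 70,348.72 × $411.14 = $28,923,172.40.
Current sales = 99,400 × $411.14 = $40,867,316.00.
Margin of safety = $40,867,316.00 − $28,923,172.40 = $11,944,144.

$11,944,144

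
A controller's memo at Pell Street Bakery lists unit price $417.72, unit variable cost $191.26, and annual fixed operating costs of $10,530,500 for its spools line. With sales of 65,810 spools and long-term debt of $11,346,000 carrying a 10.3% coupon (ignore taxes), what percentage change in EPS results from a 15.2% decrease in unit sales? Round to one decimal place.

-70.7%

At 65,810 units, contribution = 65,810 × $226.46 = $14,903,332.60.
Operating income = contribution − fixed costs = $14,903,332.60 − $10,530,500 = $4,372,832.60.
After interest of $1,168,638.00, pre-tax earnings = $3,204,194.60.
Degree of combined leverage = contribution ÷ (EBIT − I) = $14,903,332.60 ÷ $3,204,194.60 = 4.6512.
%ΔEPS = DCL × %ΔSales = 4.6512 × -15.2% = -70.7%.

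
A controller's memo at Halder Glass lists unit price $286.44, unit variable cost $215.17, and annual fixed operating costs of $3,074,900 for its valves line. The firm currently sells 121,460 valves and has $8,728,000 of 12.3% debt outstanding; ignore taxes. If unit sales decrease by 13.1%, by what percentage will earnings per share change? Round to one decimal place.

-25.2%

Total contribution margin = 121,460 × $71.27 = $8,656,454.20.
EBIT = $8,656,454.20 − $3,074,900 = $5,581,554.20.
Interest = $1,073,544.00, so EBIT − I = $4,508,010.20.
DCL = total CM / (EBIT − I) = $8,656,454.20 / $4,508,010.20 = 1.9202.
%ΔEPS = DCL × %ΔSales = 1.9202 × -13.1% = -25.2%.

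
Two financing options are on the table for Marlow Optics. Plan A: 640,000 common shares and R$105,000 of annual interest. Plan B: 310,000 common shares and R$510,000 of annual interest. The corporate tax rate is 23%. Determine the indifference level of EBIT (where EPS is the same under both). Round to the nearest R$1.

R$890,455

At indifference, (EBIT − 105,000)(1 − t)/640,000 = (EBIT − 510,000)(1 − t)/310,000.
Cancelling (1 − t) and cross-multiplying: 310,000·(EBIT − 105,000) = 640,000·(EBIT − 510,000).
Solving, EBIT = (510,000·640,000 − 105,000·310,000) / (640,000 − 310,000) = 293,850,000,000 / 330,000 = 890,454.55.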